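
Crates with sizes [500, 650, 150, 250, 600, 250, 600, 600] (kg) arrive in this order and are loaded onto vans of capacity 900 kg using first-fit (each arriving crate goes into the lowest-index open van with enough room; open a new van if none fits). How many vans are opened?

  500 → van 1 (new)  [load 500/900]
  650 → van 2 (new)  [load 650/900]
  150 → van 1  [load 650/900]
  250 → van 1  [load 900/900]
  600 → van 3 (new)  [load 600/900]
  250 → van 2  [load 900/900]
  600 → van 4 (new)  [load 600/900]
  600 → van 5 (new)  [load 600/900]
5 vans opened.

5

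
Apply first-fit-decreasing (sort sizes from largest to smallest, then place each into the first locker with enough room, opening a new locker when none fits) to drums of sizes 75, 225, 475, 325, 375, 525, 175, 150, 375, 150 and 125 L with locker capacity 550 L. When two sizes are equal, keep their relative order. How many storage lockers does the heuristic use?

Sorted descending: 525, 475, 375, 375, 325, 225, 175, 150, 150, 125, 75.
  525 → locker 1 (new)  [load 525/550]
  475 → locker 2 (new)  [load 475/550]
  375 → locker 3 (new)  [load 375/550]
  375 → locker 4 (new)  [load 375/550]
  325 → locker 5 (new)  [load 325/550]
  225 → locker 5  [load 550/550]
  175 → locker 3  [load 550/550]
  150 → locker 4  [load 525/550]
  150 → locker 6 (new)  [load 150/550]
  125 → locker 6  [load 275/550]
  75 → locker 2  [load 550/550]
6 storage lockers opened.

6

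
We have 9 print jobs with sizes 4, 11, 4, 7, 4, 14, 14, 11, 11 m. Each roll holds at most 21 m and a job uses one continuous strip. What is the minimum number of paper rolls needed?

5

Total = 14 + 14 + 11 + 11 + 11 + 7 + 4 + 4 + 4 = 80 m.
Lower bound: ⌈80/21⌉ = 4 paper rolls.
Also, 5 print jobs each exceed 21/2 m, and no two of those can share a roll, so at least 5 paper rolls are needed.
A packing using 5 paper rolls:
  roll 1: 14 + 7 = 21
  roll 2: 14 + 4 = 18
  roll 3: 11 + 4 + 4 = 19
  roll 4: 11 = 11
  roll 5: 11 = 11
This matches the lower bound, so 5 is optimal.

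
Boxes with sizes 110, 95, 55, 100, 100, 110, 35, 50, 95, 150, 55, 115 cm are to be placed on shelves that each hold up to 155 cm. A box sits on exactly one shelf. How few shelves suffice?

8

Total = 150 + 115 + 110 + 110 + 100 + 100 + 95 + 95 + 55 + 55 + 50 + 35 = 1070 cm.
Lower bound: ⌈1070/155⌉ = 7 shelves.
Also, 8 boxes each exceed 155/2 cm, and no two of those can share a shelf, so at least 8 shelves are needed.
A packing using 8 shelves:
  shelf 1: 150 = 150
  shelf 2: 115 + 35 = 150
  shelf 3: 110 = 110
  shelf 4: 110 = 110
  shelf 5: 100 + 55 = 155
  shelf 6: 100 + 55 = 155
  shelf 7: 95 + 50 = 145
  shelf 8: 95 = 95
This matches the lower bound, so 8 is optimal.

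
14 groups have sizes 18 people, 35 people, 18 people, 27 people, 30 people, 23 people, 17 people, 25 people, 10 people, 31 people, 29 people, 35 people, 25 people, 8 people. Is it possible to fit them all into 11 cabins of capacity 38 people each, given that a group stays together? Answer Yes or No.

A valid assignment using 11 cabins:
  cabin 1: 35 = 35
  cabin 2: 35 = 35
  cabin 3: 31 = 31
  cabin 4: 30 + 8 = 38
  cabin 5: 29 = 29
  cabin 6: 27 + 10 = 37
  cabin 7: 25 = 25
  cabin 8: 25 = 25
  cabin 9: 23 = 23
  cabin 10: 18 + 18 = 36
  cabin 11: 17 = 17
Every load is within 38 people, so 11 cabins suffice.

Yes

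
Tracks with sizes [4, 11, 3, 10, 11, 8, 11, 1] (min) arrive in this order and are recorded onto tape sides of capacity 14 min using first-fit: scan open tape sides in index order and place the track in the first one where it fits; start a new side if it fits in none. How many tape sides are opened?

  4 → side 1 (new)  [load 4/14]
  11 → side 2 (new)  [load 11/14]
  3 → side 1  [load 7/14]
  10 → side 3 (new)  [load 10/14]
  11 → side 4 (new)  [load 11/14]
  8 → side 5 (new)  [load 8/14]
  11 → side 6 (new)  [load 11/14]
  1 → side 1  [load 8/14]
6 tape sides opened.

6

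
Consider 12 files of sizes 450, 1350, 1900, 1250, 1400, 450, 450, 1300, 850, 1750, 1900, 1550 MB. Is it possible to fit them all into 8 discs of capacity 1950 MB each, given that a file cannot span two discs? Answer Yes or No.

No

Total = 14600 MB; ⌈14600/1950⌉ = 8.
The bound of 8 does not rule out 8, but exhaustive search shows no assignment into 8 discs of capacity 1950 MB exists — the minimum is 9.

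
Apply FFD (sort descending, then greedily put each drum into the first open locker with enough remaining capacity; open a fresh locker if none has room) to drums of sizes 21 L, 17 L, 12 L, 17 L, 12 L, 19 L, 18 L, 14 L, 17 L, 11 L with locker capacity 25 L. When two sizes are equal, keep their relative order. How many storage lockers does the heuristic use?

8

Sorted descending: 21, 19, 18, 17, 17, 17, 14, 12, 12, 11.
  21 → locker 1 (new)  [load 21/25]
  19 → locker 2 (new)  [load 19/25]
  18 → locker 3 (new)  [load 18/25]
  17 → locker 4 (new)  [load 17/25]
  17 → locker 5 (new)  [load 17/25]
  17 → locker 6 (new)  [load 17/25]
  14 → locker 7 (new)  [load 14/25]
  12 → locker 8 (new)  [load 12/25]
  12 → locker 8  [load 24/25]
  11 → locker 7  [load 25/25]
8 storage lockers opened.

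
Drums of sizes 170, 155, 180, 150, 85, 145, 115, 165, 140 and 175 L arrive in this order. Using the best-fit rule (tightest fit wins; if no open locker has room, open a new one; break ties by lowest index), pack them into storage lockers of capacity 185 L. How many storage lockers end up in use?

10

  170 → locker 1 (new)  [load 170/185]
  155 → locker 2 (new)  [load 155/185]
  180 → locker 3 (new)  [load 180/185]
  150 → locker 4 (new)  [load 150/185]
  85 → locker 5 (new)  [load 85/185]
  145 → locker 6 (new)  [load 145/185]
  115 → locker 7 (new)  [load 115/185]
  165 → locker 8 (new)  [load 165/185]
  140 → locker 9 (new)  [load 140/185]
  175 → locker 10 (new)  [load 175/185]
10 storage lockers opened.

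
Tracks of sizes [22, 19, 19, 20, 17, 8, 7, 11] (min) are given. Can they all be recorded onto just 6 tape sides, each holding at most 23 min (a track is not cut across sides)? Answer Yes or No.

Total = 123 min; ⌈123/23⌉ = 6.
The bound of 6 does not rule out 6, but exhaustive search shows no assignment into 6 tape sides of capacity 23 min exists — the minimum is 7.

No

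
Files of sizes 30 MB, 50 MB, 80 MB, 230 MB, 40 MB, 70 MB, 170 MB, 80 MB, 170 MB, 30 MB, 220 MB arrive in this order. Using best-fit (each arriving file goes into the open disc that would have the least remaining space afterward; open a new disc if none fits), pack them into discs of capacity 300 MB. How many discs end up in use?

5

  30 → disc 1 (new)  [load 30/300]
  50 → disc 1  [load 80/300]
  80 → disc 1  [load 160/300]
  230 → disc 2 (new)  [load 230/300]
  40 → disc 2  [load 270/300]
  70 → disc 1  [load 230/300]
  170 → disc 3 (new)  [load 170/300]
  80 → disc 3  [load 250/300]
  170 → disc 4 (new)  [load 170/300]
  30 → disc 2  [load 300/300]
  220 → disc 5 (new)  [load 220/300]
5 discs opened.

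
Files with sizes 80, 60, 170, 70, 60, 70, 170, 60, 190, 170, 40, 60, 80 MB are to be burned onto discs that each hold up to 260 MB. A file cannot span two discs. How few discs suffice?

Total = 190 + 170 + 170 + 170 + 80 + 80 + 70 + 70 + 60 + 60 + 60 + 60 + 40 = 1280 MB.
Lower bound: ⌈1280/260⌉ = 5 discs.
A packing using 6 discs:
  disc 1: 190 + 70 = 260
  disc 2: 170 + 80 = 250
  disc 3: 170 + 80 = 250
  disc 4: 170 + 70 = 240
  disc 5: 60 + 60 + 60 + 60 = 240
  disc 6: 40 = 40
No arrangement into 5 discs stays within capacity, so 6 is optimal.

6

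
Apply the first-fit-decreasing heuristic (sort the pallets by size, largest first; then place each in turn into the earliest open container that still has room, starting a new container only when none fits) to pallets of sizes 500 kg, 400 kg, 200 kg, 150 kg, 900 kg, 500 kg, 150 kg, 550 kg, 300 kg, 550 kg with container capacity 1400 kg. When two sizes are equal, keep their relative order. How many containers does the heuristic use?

Sorted descending: 900, 550, 550, 500, 500, 400, 300, 200, 150, 150.
  900 → container 1 (new)  [load 900/1400]
  550 → container 2 (new)  [load 550/1400]
  550 → container 2  [load 1100/1400]
  500 → container 1  [load 1400/1400]
  500 → container 3 (new)  [load 500/1400]
  400 → container 3  [load 900/1400]
  300 → container 2  [load 1400/1400]
  200 → container 3  [load 1100/1400]
  150 → container 3  [load 1250/1400]
  150 → container 3  [load 1400/1400]
3 containers opened.

3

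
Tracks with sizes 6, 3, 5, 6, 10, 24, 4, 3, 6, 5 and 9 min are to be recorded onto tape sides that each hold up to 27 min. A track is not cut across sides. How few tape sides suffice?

Total = 24 + 10 + 9 + 6 + 6 + 6 + 5 + 5 + 4 + 3 + 3 = 81 min.
Lower bound: ⌈81/27⌉ = 3 tape sides.
A packing using 3 tape sides:
  side 1: 24 + 3 = 27
  side 2: 10 + 9 + 5 + 3 = 27
  side 3: 6 + 6 + 6 + 5 + 4 = 27
This matches the lower bound, so 3 is optimal.

3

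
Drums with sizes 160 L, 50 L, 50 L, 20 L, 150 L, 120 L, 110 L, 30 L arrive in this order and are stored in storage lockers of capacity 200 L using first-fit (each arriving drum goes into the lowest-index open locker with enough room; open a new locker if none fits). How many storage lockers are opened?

  160 → locker 1 (new)  [load 160/200]
  50 → locker 2 (new)  [load 50/200]
  50 → locker 2  [load 100/200]
  20 → locker 1  [load 180/200]
  150 → locker 3 (new)  [load 150/200]
  120 → locker 4 (new)  [load 120/200]
  110 → locker 5 (new)  [load 110/200]
  30 → locker 2  [load 130/200]
5 storage lockers opened.

5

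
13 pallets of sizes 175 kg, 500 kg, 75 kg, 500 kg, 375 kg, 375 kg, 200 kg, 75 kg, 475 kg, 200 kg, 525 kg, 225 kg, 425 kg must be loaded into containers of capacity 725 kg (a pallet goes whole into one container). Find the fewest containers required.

7

Total = 525 + 500 + 500 + 475 + 425 + 375 + 375 + 225 + 200 + 200 + 175 + 75 + 75 = 4125 kg.
Lower bound: ⌈4125/725⌉ = 6 containers.
Also, 7 pallets each exceed 725/2 kg, and no two of those can share a container, so at least 7 containers are needed.
A packing using 7 containers:
  container 1: 525 + 200 = 725
  container 2: 500 + 225 = 725
  container 3: 500 + 200 = 700
  container 4: 475 + 175 + 75 = 725
  container 5: 425 + 75 = 500
  container 6: 375 = 375
  container 7: 375 = 375
This matches the lower bound, so 7 is optimal.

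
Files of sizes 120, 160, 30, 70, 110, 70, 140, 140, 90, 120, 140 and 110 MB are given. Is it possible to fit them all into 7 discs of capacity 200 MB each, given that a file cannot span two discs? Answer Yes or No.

Total = 1300 MB; ⌈1300/200⌉ = 7.
8 files each exceed half the capacity and cannot share a disc, forcing at least 8 discs.
At least 8 discs are required, but only 7 are allowed.

No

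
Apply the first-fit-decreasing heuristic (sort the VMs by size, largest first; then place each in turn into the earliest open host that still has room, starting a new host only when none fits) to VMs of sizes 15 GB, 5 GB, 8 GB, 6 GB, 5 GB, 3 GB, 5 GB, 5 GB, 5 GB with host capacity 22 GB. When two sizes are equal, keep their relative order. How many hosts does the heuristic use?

3

Sorted descending: 15, 8, 6, 5, 5, 5, 5, 5, 3.
  15 → host 1 (new)  [load 15/22]
  8 → host 2 (new)  [load 8/22]
  6 → host 1  [load 21/22]
  5 → host 2  [load 13/22]
  5 → host 2  [load 18/22]
  5 → host 3 (new)  [load 5/22]
  5 → host 3  [load 10/22]
  5 → host 3  [load 15/22]
  3 → host 2  [load 21/22]
3 hosts opened.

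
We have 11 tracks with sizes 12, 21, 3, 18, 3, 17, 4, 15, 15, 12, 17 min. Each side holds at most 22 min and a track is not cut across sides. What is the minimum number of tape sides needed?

8

Total = 21 + 18 + 17 + 17 + 15 + 15 + 12 + 12 + 4 + 3 + 3 = 137 min.
Lower bound: ⌈137/22⌉ = 7 tape sides.
Also, 8 tracks each exceed 11 min, and no two of those can share a side, so at least 8 tape sides are needed.
A packing using 8 tape sides:
  side 1: 21 = 21
  side 2: 18 + 4 = 22
  side 3: 17 + 3 = 20
  side 4: 17 + 3 = 20
  side 5: 15 = 15
  side 6: 15 = 15
  side 7: 12 = 12
  side 8: 12 = 12
This matches the lower bound, so 8 is optimal.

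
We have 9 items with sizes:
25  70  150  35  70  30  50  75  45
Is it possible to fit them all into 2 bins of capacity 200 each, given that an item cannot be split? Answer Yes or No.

No

Total = 550; ⌈550/200⌉ = 3.
At least 3 bins are required, but only 2 are allowed.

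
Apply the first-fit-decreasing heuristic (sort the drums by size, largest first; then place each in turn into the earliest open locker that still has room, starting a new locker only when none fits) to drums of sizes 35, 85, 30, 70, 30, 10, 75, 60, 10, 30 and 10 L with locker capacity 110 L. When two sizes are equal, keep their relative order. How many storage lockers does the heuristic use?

5

Sorted descending: 85, 75, 70, 60, 35, 30, 30, 30, 10, 10, 10.
  85 → locker 1 (new)  [load 85/110]
  75 → locker 2 (new)  [load 75/110]
  70 → locker 3 (new)  [load 70/110]
  60 → locker 4 (new)  [load 60/110]
  35 → locker 2  [load 110/110]
  30 → locker 3  [load 100/110]
  30 → locker 4  [load 90/110]
  30 → locker 5 (new)  [load 30/110]
  10 → locker 1  [load 95/110]
  10 → locker 1  [load 105/110]
  10 → locker 3  [load 110/110]
5 storage lockers opened.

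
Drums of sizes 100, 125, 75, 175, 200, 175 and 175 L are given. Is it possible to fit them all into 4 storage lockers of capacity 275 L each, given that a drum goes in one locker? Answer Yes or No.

No

Total = 1025 L; ⌈1025/275⌉ = 4.
The bound of 4 does not rule out 4, but exhaustive search shows no assignment into 4 storage lockers of capacity 275 L exists — the minimum is 5.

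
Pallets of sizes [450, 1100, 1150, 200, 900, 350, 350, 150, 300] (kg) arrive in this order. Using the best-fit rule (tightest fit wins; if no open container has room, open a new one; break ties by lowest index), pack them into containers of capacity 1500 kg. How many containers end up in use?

  450 → container 1 (new)  [load 450/1500]
  1100 → container 2 (new)  [load 1100/1500]
  1150 → container 3 (new)  [load 1150/1500]
  200 → container 3  [load 1350/1500]
  900 → container 1  [load 1350/1500]
  350 → container 2  [load 1450/1500]
  350 → container 4 (new)  [load 350/1500]
  150 → container 1  [load 1500/1500]
  300 → container 4  [load 650/1500]
4 containers opened.

4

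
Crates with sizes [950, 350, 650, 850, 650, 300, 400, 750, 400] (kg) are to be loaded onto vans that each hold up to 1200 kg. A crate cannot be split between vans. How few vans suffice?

5

Total = 950 + 850 + 750 + 650 + 650 + 400 + 400 + 350 + 300 = 5300 kg.
Lower bound: ⌈5300/1200⌉ = 5 vans.
A packing using 5 vans:
  van 1: 950 = 950
  van 2: 850 + 350 = 1200
  van 3: 750 + 400 = 1150
  van 4: 650 + 400 = 1050
  van 5: 650 + 300 = 950
This matches the lower bound, so 5 is optimal.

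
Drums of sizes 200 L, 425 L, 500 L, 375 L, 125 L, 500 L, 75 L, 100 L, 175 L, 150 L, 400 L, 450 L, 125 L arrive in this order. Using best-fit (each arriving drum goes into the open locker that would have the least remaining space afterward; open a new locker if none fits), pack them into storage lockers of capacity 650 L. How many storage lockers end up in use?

6

  200 → locker 1 (new)  [load 200/650]
  425 → locker 1  [load 625/650]
  500 → locker 2 (new)  [load 500/650]
  375 → locker 3 (new)  [load 375/650]
  125 → locker 2  [load 625/650]
  500 → locker 4 (new)  [load 500/650]
  75 → locker 4  [load 575/650]
  100 → locker 3  [load 475/650]
  175 → locker 3  [load 650/650]
  150 → locker 5 (new)  [load 150/650]
  400 → locker 5  [load 550/650]
  450 → locker 6 (new)  [load 450/650]
  125 → locker 6  [load 575/650]
6 storage lockers opened.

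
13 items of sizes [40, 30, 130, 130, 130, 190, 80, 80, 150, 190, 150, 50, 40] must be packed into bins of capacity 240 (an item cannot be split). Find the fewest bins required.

Total = 190 + 190 + 150 + 150 + 130 + 130 + 130 + 80 + 80 + 50 + 40 + 40 + 30 = 1390.
Lower bound: ⌈1390/240⌉ = 6 bins.
Also, 7 items each exceed 120, and no two of those can share a bin, so at least 7 bins are needed.
A packing using 7 bins:
  bin 1: 190 + 50 = 240
  bin 2: 190 + 40 = 230
  bin 3: 150 + 80 = 230
  bin 4: 150 + 80 = 230
  bin 5: 130 + 40 + 30 = 200
  bin 6: 130 = 130
  bin 7: 130 = 130
This matches the lower bound, so 7 is optimal.

7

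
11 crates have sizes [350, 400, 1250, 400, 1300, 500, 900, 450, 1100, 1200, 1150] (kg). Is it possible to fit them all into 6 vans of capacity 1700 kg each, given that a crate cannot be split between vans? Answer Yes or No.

A valid assignment using 6 vans:
  van 1: 1300 + 400 = 1700
  van 2: 1250 + 450 = 1700
  van 3: 1200 + 500 = 1700
  van 4: 1150 + 400 = 1550
  van 5: 1100 + 350 = 1450
  van 6: 900 = 900
Every load is within 1700 kg, so 6 vans suffice.

Yes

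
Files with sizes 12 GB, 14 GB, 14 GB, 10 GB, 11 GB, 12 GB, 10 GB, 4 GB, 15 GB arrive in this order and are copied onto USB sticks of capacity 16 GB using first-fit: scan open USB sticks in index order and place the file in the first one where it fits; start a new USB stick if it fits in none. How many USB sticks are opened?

8

  12 → USB stick 1 (new)  [load 12/16]
  14 → USB stick 2 (new)  [load 14/16]
  14 → USB stick 3 (new)  [load 14/16]
  10 → USB stick 4 (new)  [load 10/16]
  11 → USB stick 5 (new)  [load 11/16]
  12 → USB stick 6 (new)  [load 12/16]
  10 → USB stick 7 (new)  [load 10/16]
  4 → USB stick 1  [load 16/16]
  15 → USB stick 8 (new)  [load 15/16]
8 USB sticks opened.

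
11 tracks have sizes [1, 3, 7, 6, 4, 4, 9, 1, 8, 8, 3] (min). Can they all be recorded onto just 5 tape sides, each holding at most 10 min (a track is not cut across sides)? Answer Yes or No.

No

Total = 54 min; ⌈54/10⌉ = 6.
At least 6 tape sides are required, but only 5 are allowed.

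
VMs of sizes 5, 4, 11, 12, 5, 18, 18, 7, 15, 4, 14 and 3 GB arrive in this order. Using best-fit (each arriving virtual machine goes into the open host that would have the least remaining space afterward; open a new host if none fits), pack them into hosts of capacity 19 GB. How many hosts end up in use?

7

  5 → host 1 (new)  [load 5/19]
  4 → host 1  [load 9/19]
  11 → host 2 (new)  [load 11/19]
  12 → host 3 (new)  [load 12/19]
  5 → host 3  [load 17/19]
  18 → host 4 (new)  [load 18/19]
  18 → host 5 (new)  [load 18/19]
  7 → host 2  [load 18/19]
  15 → host 6 (new)  [load 15/19]
  4 → host 6  [load 19/19]
  14 → host 7 (new)  [load 14/19]
  3 → host 7  [load 17/19]
7 hosts opened.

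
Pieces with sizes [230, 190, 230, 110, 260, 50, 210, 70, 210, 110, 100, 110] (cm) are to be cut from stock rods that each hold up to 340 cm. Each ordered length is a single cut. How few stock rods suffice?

Total = 260 + 230 + 230 + 210 + 210 + 190 + 110 + 110 + 110 + 100 + 70 + 50 = 1880 cm.
Lower bound: ⌈1880/340⌉ = 6 stock rods.
A packing using 6 stock rods:
  stock rod 1: 260 + 70 = 330
  stock rod 2: 230 + 110 = 340
  stock rod 3: 230 + 110 = 340
  stock rod 4: 210 + 110 = 320
  stock rod 5: 210 + 100 = 310
  stock rod 6: 190 + 50 = 240
This matches the lower bound, so 6 is optimal.

6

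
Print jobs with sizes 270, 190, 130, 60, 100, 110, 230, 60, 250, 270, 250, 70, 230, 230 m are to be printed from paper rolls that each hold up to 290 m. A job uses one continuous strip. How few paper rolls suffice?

Total = 270 + 270 + 250 + 250 + 230 + 230 + 230 + 190 + 130 + 110 + 100 + 70 + 60 + 60 = 2450 m.
Lower bound: ⌈2450/290⌉ = 9 paper rolls.
A packing using 10 paper rolls:
  roll 1: 270 = 270
  roll 2: 270 = 270
  roll 3: 250 = 250
  roll 4: 250 = 250
  roll 5: 230 + 60 = 290
  roll 6: 230 + 60 = 290
  roll 7: 230 = 230
  roll 8: 190 + 100 = 290
  roll 9: 130 + 110 = 240
  roll 10: 70 = 70
No arrangement into 9 paper rolls stays within capacity, so 10 is optimal.

10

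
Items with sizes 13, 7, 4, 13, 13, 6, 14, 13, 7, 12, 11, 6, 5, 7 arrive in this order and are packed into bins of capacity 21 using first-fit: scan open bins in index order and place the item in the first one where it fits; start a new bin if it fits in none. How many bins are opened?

7

  13 → bin 1 (new)  [load 13/21]
  7 → bin 1  [load 20/21]
  4 → bin 2 (new)  [load 4/21]
  13 → bin 2  [load 17/21]
  13 → bin 3 (new)  [load 13/21]
  6 → bin 3  [load 19/21]
  14 → bin 4 (new)  [load 14/21]
  13 → bin 5 (new)  [load 13/21]
  7 → bin 4  [load 21/21]
  12 → bin 6 (new)  [load 12/21]
  11 → bin 7 (new)  [load 11/21]
  6 → bin 5  [load 19/21]
  5 → bin 6  [load 17/21]
  7 → bin 7  [load 18/21]
7 bins opened.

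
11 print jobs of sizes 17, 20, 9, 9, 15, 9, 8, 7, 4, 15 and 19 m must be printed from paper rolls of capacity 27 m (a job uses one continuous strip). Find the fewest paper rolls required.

6

Total = 20 + 19 + 17 + 15 + 15 + 9 + 9 + 9 + 8 + 7 + 4 = 132 m.
Lower bound: ⌈132/27⌉ = 5 paper rolls.
A packing using 6 paper rolls:
  roll 1: 20 + 7 = 27
  roll 2: 19 + 8 = 27
  roll 3: 17 + 9 = 26
  roll 4: 15 + 9 = 24
  roll 5: 15 + 9 = 24
  roll 6: 4 = 4
No arrangement into 5 paper rolls stays within capacity, so 6 is optimal.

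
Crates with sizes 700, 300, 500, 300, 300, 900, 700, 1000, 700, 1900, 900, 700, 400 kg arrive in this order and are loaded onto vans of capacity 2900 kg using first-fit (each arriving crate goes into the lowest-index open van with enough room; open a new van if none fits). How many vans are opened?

4

  700 → van 1 (new)  [load 700/2900]
  300 → van 1  [load 1000/2900]
  500 → van 1  [load 1500/2900]
  300 → van 1  [load 1800/2900]
  300 → van 1  [load 2100/2900]
  900 → van 2 (new)  [load 900/2900]
  700 → van 1  [load 2800/2900]
  1000 → van 2  [load 1900/2900]
  700 → van 2  [load 2600/2900]
  1900 → van 3 (new)  [load 1900/2900]
  900 → van 3  [load 2800/2900]
  700 → van 4 (new)  [load 700/2900]
  400 → van 4  [load 1100/2900]
4 vans opened.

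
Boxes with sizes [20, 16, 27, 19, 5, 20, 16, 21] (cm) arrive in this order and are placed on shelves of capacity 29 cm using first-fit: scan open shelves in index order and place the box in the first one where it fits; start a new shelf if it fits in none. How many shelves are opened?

  20 → shelf 1 (new)  [load 20/29]
  16 → shelf 2 (new)  [load 16/29]
  27 → shelf 3 (new)  [load 27/29]
  19 → shelf 4 (new)  [load 19/29]
  5 → shelf 1  [load 25/29]
  20 → shelf 5 (new)  [load 20/29]
  16 → shelf 6 (new)  [load 16/29]
  21 → shelf 7 (new)  [load 21/29]
7 shelves opened.

7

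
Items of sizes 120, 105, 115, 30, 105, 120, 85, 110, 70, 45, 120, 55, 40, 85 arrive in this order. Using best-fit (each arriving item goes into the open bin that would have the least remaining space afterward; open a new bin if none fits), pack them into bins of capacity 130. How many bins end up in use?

  120 → bin 1 (new)  [load 120/130]
  105 → bin 2 (new)  [load 105/130]
  115 → bin 3 (new)  [load 115/130]
  30 → bin 4 (new)  [load 30/130]
  105 → bin 5 (new)  [load 105/130]
  120 → bin 6 (new)  [load 120/130]
  85 → bin 4  [load 115/130]
  110 → bin 7 (new)  [load 110/130]
  70 → bin 8 (new)  [load 70/130]
  45 → bin 8  [load 115/130]
  120 → bin 9 (new)  [load 120/130]
  55 → bin 10 (new)  [load 55/130]
  40 → bin 10  [load 95/130]
  85 → bin 11 (new)  [load 85/130]
11 bins opened.

11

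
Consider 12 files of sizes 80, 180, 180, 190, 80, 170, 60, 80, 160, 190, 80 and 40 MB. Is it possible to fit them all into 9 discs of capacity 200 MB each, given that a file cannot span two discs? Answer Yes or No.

Yes

A valid assignment using 9 discs:
  disc 1: 190 = 190
  disc 2: 190 = 190
  disc 3: 180 = 180
  disc 4: 180 = 180
  disc 5: 170 = 170
  disc 6: 160 + 40 = 200
  disc 7: 80 + 80 = 160
  disc 8: 80 + 80 = 160
  disc 9: 60 = 60
Every load is within 200 MB, so 9 discs suffice.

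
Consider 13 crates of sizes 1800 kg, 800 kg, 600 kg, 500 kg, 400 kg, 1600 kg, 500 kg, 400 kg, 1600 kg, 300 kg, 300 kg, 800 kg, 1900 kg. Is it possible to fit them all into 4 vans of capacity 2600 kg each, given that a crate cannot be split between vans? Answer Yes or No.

No

Total = 11500 kg; ⌈11500/2600⌉ = 5.
At least 5 vans are required, but only 4 are allowed.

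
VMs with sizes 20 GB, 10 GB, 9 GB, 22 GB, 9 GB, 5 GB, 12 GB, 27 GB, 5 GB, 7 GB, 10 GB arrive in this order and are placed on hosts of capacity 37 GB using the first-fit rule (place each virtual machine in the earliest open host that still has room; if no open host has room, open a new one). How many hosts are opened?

4

  20 → host 1 (new)  [load 20/37]
  10 → host 1  [load 30/37]
  9 → host 2 (new)  [load 9/37]
  22 → host 2  [load 31/37]
  9 → host 3 (new)  [load 9/37]
  5 → host 1  [load 35/37]
  12 → host 3  [load 21/37]
  27 → host 4 (new)  [load 27/37]
  5 → host 2  [load 36/37]
  7 → host 3  [load 28/37]
  10 → host 4  [load 37/37]
4 hosts opened.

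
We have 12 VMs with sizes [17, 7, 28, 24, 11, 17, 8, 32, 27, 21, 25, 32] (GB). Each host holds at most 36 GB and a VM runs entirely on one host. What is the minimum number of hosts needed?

Total = 32 + 32 + 28 + 27 + 25 + 24 + 21 + 17 + 17 + 11 + 8 + 7 = 249 GB.
Lower bound: ⌈249/36⌉ = 7 hosts.
A packing using 8 hosts:
  host 1: 32 = 32
  host 2: 32 = 32
  host 3: 28 + 8 = 36
  host 4: 27 + 7 = 34
  host 5: 25 + 11 = 36
  host 6: 24 = 24
  host 7: 21 = 21
  host 8: 17 + 17 = 34
No arrangement into 7 hosts stays within capacity, so 8 is optimal.

8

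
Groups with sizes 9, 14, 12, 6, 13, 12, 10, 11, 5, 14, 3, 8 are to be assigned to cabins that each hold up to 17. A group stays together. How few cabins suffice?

Total = 14 + 14 + 13 + 12 + 12 + 11 + 10 + 9 + 8 + 6 + 5 + 3 = 117.
Lower bound: ⌈117/17⌉ = 7 cabins.
Also, 8 groups each exceed 17/2, and no two of those can share a cabin, so at least 8 cabins are needed.
A packing using 8 cabins:
  cabin 1: 14 + 3 = 17
  cabin 2: 14 = 14
  cabin 3: 13 = 13
  cabin 4: 12 + 5 = 17
  cabin 5: 12 = 12
  cabin 6: 11 + 6 = 17
  cabin 7: 10 = 10
  cabin 8: 9 + 8 = 17
This matches the lower bound, so 8 is optimal.

8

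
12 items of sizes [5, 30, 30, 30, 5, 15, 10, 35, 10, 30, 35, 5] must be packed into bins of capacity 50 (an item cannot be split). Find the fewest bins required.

Total = 35 + 35 + 30 + 30 + 30 + 30 + 15 + 10 + 10 + 5 + 5 + 5 = 240.
Lower bound: ⌈240/50⌉ = 5 bins.
Also, 6 items each exceed 25, and no two of those can share a bin, so at least 6 bins are needed.
A packing using 6 bins:
  bin 1: 35 + 15 = 50
  bin 2: 35 + 10 + 5 = 50
  bin 3: 30 + 10 + 5 + 5 = 50
  bin 4: 30 = 30
  bin 5: 30 = 30
  bin 6: 30 = 30
This matches the lower bound, so 6 is optimal.

6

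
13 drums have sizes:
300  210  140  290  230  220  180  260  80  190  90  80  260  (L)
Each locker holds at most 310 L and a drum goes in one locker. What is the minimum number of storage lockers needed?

10

Total = 300 + 290 + 260 + 260 + 230 + 220 + 210 + 190 + 180 + 140 + 90 + 80 + 80 = 2530 L.
Lower bound: ⌈2530/310⌉ = 9 storage lockers.
A packing using 10 storage lockers:
  locker 1: 300 = 300
  locker 2: 290 = 290
  locker 3: 260 = 260
  locker 4: 260 = 260
  locker 5: 230 + 80 = 310
  locker 6: 220 + 90 = 310
  locker 7: 210 + 80 = 290
  locker 8: 190 = 190
  locker 9: 180 = 180
  locker 10: 140 = 140
No arrangement into 9 storage lockers stays within capacity, so 10 is optimal.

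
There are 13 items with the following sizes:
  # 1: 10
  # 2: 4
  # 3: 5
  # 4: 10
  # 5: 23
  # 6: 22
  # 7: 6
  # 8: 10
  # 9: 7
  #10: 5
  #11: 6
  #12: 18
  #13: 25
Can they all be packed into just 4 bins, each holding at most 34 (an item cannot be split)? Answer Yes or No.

Total = 151; ⌈151/34⌉ = 5.
At least 5 bins are required, but only 4 are allowed.

No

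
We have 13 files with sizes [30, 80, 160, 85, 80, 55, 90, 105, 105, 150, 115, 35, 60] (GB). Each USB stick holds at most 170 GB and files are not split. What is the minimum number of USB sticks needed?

7

Total = 160 + 150 + 115 + 105 + 105 + 90 + 85 + 80 + 80 + 60 + 55 + 35 + 30 = 1150 GB.
Lower bound: ⌈1150/170⌉ = 7 USB sticks.
A packing using 7 USB sticks:
  USB stick 1: 160 = 160
  USB stick 2: 150 = 150
  USB stick 3: 115 + 55 = 170
  USB stick 4: 105 + 60 = 165
  USB stick 5: 105 + 35 + 30 = 170
  USB stick 6: 90 + 80 = 170
  USB stick 7: 85 + 80 = 165
This matches the lower bound, so 7 is optimal.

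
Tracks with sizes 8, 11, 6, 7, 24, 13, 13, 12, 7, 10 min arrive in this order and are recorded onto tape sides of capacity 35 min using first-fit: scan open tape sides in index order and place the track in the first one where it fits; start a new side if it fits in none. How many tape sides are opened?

  8 → side 1 (new)  [load 8/35]
  11 → side 1  [load 19/35]
  6 → side 1  [load 25/35]
  7 → side 1  [load 32/35]
  24 → side 2 (new)  [load 24/35]
  13 → side 3 (new)  [load 13/35]
  13 → side 3  [load 26/35]
  12 → side 4 (new)  [load 12/35]
  7 → side 2  [load 31/35]
  10 → side 4  [load 22/35]
4 tape sides opened.

4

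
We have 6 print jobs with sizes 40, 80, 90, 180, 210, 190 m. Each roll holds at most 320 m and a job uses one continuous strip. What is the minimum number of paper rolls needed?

Total = 210 + 190 + 180 + 90 + 80 + 40 = 790 m.
Lower bound: ⌈790/320⌉ = 3 paper rolls.
A packing using 3 paper rolls:
  roll 1: 210 + 90 = 300
  roll 2: 190 + 80 + 40 = 310
  roll 3: 180 = 180
This matches the lower bound, so 3 is optimal.

3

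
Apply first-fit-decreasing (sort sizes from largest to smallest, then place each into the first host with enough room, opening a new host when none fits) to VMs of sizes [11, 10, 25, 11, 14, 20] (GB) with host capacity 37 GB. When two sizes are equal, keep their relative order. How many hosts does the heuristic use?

3

Sorted descending: 25, 20, 14, 11, 11, 10.
  25 → host 1 (new)  [load 25/37]
  20 → host 2 (new)  [load 20/37]
  14 → host 2  [load 34/37]
  11 → host 1  [load 36/37]
  11 → host 3 (new)  [load 11/37]
  10 → host 3  [load 21/37]
3 hosts opened.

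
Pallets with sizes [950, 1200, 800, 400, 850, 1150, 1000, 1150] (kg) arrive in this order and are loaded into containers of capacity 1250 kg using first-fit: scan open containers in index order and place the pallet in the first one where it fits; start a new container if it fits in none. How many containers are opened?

  950 → container 1 (new)  [load 950/1250]
  1200 → container 2 (new)  [load 1200/1250]
  800 → container 3 (new)  [load 800/1250]
  400 → container 3  [load 1200/1250]
  850 → container 4 (new)  [load 850/1250]
  1150 → container 5 (new)  [load 1150/1250]
  1000 → container 6 (new)  [load 1000/1250]
  1150 → container 7 (new)  [load 1150/1250]
7 containers opened.

7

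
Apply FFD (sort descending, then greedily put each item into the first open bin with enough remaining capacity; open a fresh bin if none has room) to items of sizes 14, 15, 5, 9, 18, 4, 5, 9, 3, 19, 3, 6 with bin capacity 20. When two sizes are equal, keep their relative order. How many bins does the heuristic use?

6

Sorted descending: 19, 18, 15, 14, 9, 9, 6, 5, 5, 4, 3, 3.
  19 → bin 1 (new)  [load 19/20]
  18 → bin 2 (new)  [load 18/20]
  15 → bin 3 (new)  [load 15/20]
  14 → bin 4 (new)  [load 14/20]
  9 → bin 5 (new)  [load 9/20]
  9 → bin 5  [load 18/20]
  6 → bin 4  [load 20/20]
  5 → bin 3  [load 20/20]
  5 → bin 6 (new)  [load 5/20]
  4 → bin 6  [load 9/20]
  3 → bin 6  [load 12/20]
  3 → bin 6  [load 15/20]
6 bins opened.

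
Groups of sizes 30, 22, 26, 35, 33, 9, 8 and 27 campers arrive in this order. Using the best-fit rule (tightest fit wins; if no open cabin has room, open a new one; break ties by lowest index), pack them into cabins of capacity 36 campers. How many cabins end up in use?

6

  30 → cabin 1 (new)  [load 30/36]
  22 → cabin 2 (new)  [load 22/36]
  26 → cabin 3 (new)  [load 26/36]
  35 → cabin 4 (new)  [load 35/36]
  33 → cabin 5 (new)  [load 33/36]
  9 → cabin 3  [load 35/36]
  8 → cabin 2  [load 30/36]
  27 → cabin 6 (new)  [load 27/36]
6 cabins opened.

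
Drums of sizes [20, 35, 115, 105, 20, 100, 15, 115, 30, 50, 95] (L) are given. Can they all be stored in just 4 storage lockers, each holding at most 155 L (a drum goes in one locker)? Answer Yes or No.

Total = 700 L; ⌈700/155⌉ = 5.
At least 5 storage lockers are required, but only 4 are allowed.

No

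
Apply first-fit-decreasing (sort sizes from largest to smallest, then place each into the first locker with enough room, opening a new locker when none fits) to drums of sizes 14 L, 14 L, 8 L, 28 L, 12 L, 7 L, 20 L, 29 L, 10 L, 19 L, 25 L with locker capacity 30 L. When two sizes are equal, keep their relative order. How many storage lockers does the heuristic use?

Sorted descending: 29, 28, 25, 20, 19, 14, 14, 12, 10, 8, 7.
  29 → locker 1 (new)  [load 29/30]
  28 → locker 2 (new)  [load 28/30]
  25 → locker 3 (new)  [load 25/30]
  20 → locker 4 (new)  [load 20/30]
  19 → locker 5 (new)  [load 19/30]
  14 → locker 6 (new)  [load 14/30]
  14 → locker 6  [load 28/30]
  12 → locker 7 (new)  [load 12/30]
  10 → locker 4  [load 30/30]
  8 → locker 5  [load 27/30]
  7 → locker 7  [load 19/30]
7 storage lockers opened.

7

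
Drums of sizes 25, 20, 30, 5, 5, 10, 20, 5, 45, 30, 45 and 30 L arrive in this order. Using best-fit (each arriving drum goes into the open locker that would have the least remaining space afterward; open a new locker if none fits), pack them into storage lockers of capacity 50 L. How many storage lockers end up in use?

6

  25 → locker 1 (new)  [load 25/50]
  20 → locker 1  [load 45/50]
  30 → locker 2 (new)  [load 30/50]
  5 → locker 1  [load 50/50]
  5 → locker 2  [load 35/50]
  10 → locker 2  [load 45/50]
  20 → locker 3 (new)  [load 20/50]
  5 → locker 2  [load 50/50]
  45 → locker 4 (new)  [load 45/50]
  30 → locker 3  [load 50/50]
  45 → locker 5 (new)  [load 45/50]
  30 → locker 6 (new)  [load 30/50]
6 storage lockers opened.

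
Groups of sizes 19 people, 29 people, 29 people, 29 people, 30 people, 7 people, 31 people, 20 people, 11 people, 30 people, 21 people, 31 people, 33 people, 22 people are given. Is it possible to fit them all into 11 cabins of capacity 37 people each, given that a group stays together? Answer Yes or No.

No

Total = 342 people; ⌈342/37⌉ = 10.
12 groups each exceed half the capacity and cannot share a cabin, forcing at least 12 cabins.
At least 12 cabins are required, but only 11 are allowed.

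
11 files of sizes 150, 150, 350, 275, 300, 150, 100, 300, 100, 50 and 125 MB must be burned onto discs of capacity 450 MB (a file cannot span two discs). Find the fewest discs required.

5

Total = 350 + 300 + 300 + 275 + 150 + 150 + 150 + 125 + 100 + 100 + 50 = 2050 MB.
Lower bound: ⌈2050/450⌉ = 5 discs.
A packing using 5 discs:
  disc 1: 350 + 100 = 450
  disc 2: 300 + 150 = 450
  disc 3: 300 + 150 = 450
  disc 4: 275 + 150 = 425
  disc 5: 125 + 100 + 50 = 275
This matches the lower bound, so 5 is optimal.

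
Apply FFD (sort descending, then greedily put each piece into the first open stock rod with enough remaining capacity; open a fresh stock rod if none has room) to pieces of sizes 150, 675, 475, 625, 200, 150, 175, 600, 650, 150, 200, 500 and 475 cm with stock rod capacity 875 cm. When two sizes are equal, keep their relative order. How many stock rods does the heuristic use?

Sorted descending: 675, 650, 625, 600, 500, 475, 475, 200, 200, 175, 150, 150, 150.
  675 → stock rod 1 (new)  [load 675/875]
  650 → stock rod 2 (new)  [load 650/875]
  625 → stock rod 3 (new)  [load 625/875]
  600 → stock rod 4 (new)  [load 600/875]
  500 → stock rod 5 (new)  [load 500/875]
  475 → stock rod 6 (new)  [load 475/875]
  475 → stock rod 7 (new)  [load 475/875]
  200 → stock rod 1  [load 875/875]
  200 → stock rod 2  [load 850/875]
  175 → stock rod 3  [load 800/875]
  150 → stock rod 4  [load 750/875]
  150 → stock rod 5  [load 650/875]
  150 → stock rod 5  [load 800/875]
7 stock rods opened.

7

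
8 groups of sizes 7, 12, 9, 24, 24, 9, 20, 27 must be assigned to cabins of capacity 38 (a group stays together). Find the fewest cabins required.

4

Total = 27 + 24 + 24 + 20 + 12 + 9 + 9 + 7 = 132.
Lower bound: ⌈132/38⌉ = 4 cabins.
A packing using 4 cabins:
  cabin 1: 27 + 9 = 36
  cabin 2: 24 + 12 = 36
  cabin 3: 24 + 9 = 33
  cabin 4: 20 + 7 = 27
This matches the lower bound, so 4 is optimal.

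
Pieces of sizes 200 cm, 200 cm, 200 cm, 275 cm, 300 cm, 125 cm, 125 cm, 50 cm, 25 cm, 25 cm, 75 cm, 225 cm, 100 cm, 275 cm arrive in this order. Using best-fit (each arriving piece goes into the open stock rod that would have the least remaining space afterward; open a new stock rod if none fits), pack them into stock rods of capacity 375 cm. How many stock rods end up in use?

  200 → stock rod 1 (new)  [load 200/375]
  200 → stock rod 2 (new)  [load 200/375]
  200 → stock rod 3 (new)  [load 200/375]
  275 → stock rod 4 (new)  [load 275/375]
  300 → stock rod 5 (new)  [load 300/375]
  125 → stock rod 1  [load 325/375]
  125 → stock rod 2  [load 325/375]
  50 → stock rod 1  [load 375/375]
  25 → stock rod 2  [load 350/375]
  25 → stock rod 2  [load 375/375]
  75 → stock rod 5  [load 375/375]
  225 → stock rod 6 (new)  [load 225/375]
  100 → stock rod 4  [load 375/375]
  275 → stock rod 7 (new)  [load 275/375]
7 stock rods opened.

7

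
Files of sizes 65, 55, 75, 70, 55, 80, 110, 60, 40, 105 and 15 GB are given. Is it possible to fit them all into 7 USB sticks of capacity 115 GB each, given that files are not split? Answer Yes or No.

No

Total = 730 GB; ⌈730/115⌉ = 7.
The bound of 7 does not rule out 7, but exhaustive search shows no assignment into 7 USB sticks of capacity 115 GB exists — the minimum is 8.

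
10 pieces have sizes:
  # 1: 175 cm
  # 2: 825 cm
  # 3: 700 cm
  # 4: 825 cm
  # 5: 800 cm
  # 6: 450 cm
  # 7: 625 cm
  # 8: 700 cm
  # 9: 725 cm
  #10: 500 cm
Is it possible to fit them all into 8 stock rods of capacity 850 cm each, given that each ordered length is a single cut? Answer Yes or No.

Total = 6325 cm; ⌈6325/850⌉ = 8.
9 pieces each exceed half the capacity and cannot share a stock rod, forcing at least 9 stock rods.
At least 9 stock rods are required, but only 8 are allowed.

No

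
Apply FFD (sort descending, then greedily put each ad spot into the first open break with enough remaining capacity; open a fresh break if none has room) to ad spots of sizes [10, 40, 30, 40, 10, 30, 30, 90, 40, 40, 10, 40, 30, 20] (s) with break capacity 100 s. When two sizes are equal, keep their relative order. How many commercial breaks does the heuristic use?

5

Sorted descending: 90, 40, 40, 40, 40, 40, 30, 30, 30, 30, 20, 10, 10, 10.
  90 → break 1 (new)  [load 90/100]
  40 → break 2 (new)  [load 40/100]
  40 → break 2  [load 80/100]
  40 → break 3 (new)  [load 40/100]
  40 → break 3  [load 80/100]
  40 → break 4 (new)  [load 40/100]
  30 → break 4  [load 70/100]
  30 → break 4  [load 100/100]
  30 → break 5 (new)  [load 30/100]
  30 → break 5  [load 60/100]
  20 → break 2  [load 100/100]
  10 → break 1  [load 100/100]
  10 → break 3  [load 90/100]
  10 → break 3  [load 100/100]
5 commercial breaks opened.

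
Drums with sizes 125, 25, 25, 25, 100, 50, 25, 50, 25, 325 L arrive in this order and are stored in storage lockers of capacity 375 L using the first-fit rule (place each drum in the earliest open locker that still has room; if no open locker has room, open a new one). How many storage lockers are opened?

3

  125 → locker 1 (new)  [load 125/375]
  25 → locker 1  [load 150/375]
  25 → locker 1  [load 175/375]
  25 → locker 1  [load 200/375]
  100 → locker 1  [load 300/375]
  50 → locker 1  [load 350/375]
  25 → locker 1  [load 375/375]
  50 → locker 2 (new)  [load 50/375]
  25 → locker 2  [load 75/375]
  325 → locker 3 (new)  [load 325/375]
3 storage lockers opened.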